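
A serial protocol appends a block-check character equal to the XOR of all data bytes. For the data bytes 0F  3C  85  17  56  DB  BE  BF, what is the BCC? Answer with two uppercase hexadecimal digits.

2D

XOR the bytes together:
  start with 0x0F
  0x0F ⊕ 0x3C = 0x33
  0x33 ⊕ 0x85 = 0xB6
  0xB6 ⊕ 0x17 = 0xA1
  0xA1 ⊕ 0x56 = 0xF7
  0xF7 ⊕ 0xDB = 0x2C
  0x2C ⊕ 0xBE = 0x92
  0x92 ⊕ 0xBF = 0x2D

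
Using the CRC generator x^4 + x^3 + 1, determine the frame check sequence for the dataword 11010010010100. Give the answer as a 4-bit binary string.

Append 4 zeros: 110100100101000000. Divide by 11001 (XOR where the leading bit is 1):
  pos 0: 11010 XOR 11001 = 00011
  pos 3: 11010 XOR 11001 = 00011
  pos 6: 11010 XOR 11001 = 00011
  pos 9: 11100 XOR 11001 = 00101
  pos 11: 10100 XOR 11001 = 01101
  pos 12: 11010 XOR 11001 = 00011
Remainder (last 4 bits) = 0110. This is the CRC / FCS.

0110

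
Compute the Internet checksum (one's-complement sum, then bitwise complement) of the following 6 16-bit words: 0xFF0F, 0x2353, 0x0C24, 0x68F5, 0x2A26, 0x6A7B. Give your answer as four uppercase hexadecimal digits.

One's-complement addition (fold any carry out of bit 15 back into bit 0):
  0xFF0F + 0x2353 = 0x12262 → wrap carry → 0x2263
  0x2263 + 0x0C24 = 0x02E87
  0x2E87 + 0x68F5 = 0x0977C
  0x977C + 0x2A26 = 0x0C1A2
  0xC1A2 + 0x6A7B = 0x12C1D → wrap carry → 0x2C1E
One's-complement sum = 0x2C1E.
Checksum = ~0x2C1E & 0xFFFF = 0xD3E1.

D3E1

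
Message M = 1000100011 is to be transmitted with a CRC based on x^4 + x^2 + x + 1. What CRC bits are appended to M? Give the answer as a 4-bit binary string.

Append 4 zeros: 10001000110000. Divide by 10111 (XOR where the leading bit is 1):
  pos 0: 10001 XOR 10111 = 00110
  pos 2: 11000 XOR 10111 = 01111
  pos 3: 11110 XOR 10111 = 01001
  pos 4: 10011 XOR 10111 = 00100
  pos 6: 10010 XOR 10111 = 00101
  pos 8: 10100 XOR 10111 = 00011
Remainder (last 4 bits) = 0110. This is the CRC / FCS.

0110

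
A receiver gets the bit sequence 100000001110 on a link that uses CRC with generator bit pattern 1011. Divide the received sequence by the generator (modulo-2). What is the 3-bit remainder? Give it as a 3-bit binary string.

Modulo-2 division of 100000001110 by 1011:
  pos 0: 1000 XOR 1011 = 0011
  pos 2: 1100 XOR 1011 = 0111
  pos 3: 1110 XOR 1011 = 0101
  pos 4: 1010 XOR 1011 = 0001
  pos 7: 1111 XOR 1011 = 0100
  pos 8: 1000 XOR 1011 = 0011
Remainder = 011 (nonzero — an error is detected).

011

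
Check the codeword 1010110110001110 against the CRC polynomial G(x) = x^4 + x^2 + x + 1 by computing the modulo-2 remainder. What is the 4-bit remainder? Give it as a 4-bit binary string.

1011

Modulo-2 division of 1010110110001110 by 10111:
  pos 0: 10101 XOR 10111 = 00010
  pos 3: 10101 XOR 10111 = 00010
  pos 6: 10100 XOR 10111 = 00011
  pos 9: 11011 XOR 10111 = 01100
  pos 10: 11001 XOR 10111 = 01110
  pos 11: 11100 XOR 10111 = 01011
Remainder = 1011 (nonzero — an error is detected).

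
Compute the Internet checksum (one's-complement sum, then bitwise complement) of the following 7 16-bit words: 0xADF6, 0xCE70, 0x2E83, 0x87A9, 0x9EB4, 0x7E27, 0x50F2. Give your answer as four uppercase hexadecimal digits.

One's-complement addition (fold any carry out of bit 15 back into bit 0):
  0xADF6 + 0xCE70 = 0x17C66 → wrap carry → 0x7C67
  0x7C67 + 0x2E83 = 0x0AAEA
  0xAAEA + 0x87A9 = 0x13293 → wrap carry → 0x3294
  0x3294 + 0x9EB4 = 0x0D148
  0xD148 + 0x7E27 = 0x14F6F → wrap carry → 0x4F70
  0x4F70 + 0x50F2 = 0x0A062
One's-complement sum = 0xA062.
Checksum = ~0xA062 & 0xFFFF = 0x5F9D.

5F9D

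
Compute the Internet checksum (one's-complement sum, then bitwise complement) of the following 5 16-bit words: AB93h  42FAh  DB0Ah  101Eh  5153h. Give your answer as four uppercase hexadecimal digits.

One's-complement addition (fold any carry out of bit 15 back into bit 0):
  0xAB93 + 0x42FA = 0x0EE8D
  0xEE8D + 0xDB0A = 0x1C997 → wrap carry → 0xC998
  0xC998 + 0x101E = 0x0D9B6
  0xD9B6 + 0x5153 = 0x12B09 → wrap carry → 0x2B0A
One's-complement sum = 0x2B0A.
Checksum = ~0x2B0A & 0xFFFF = 0xD4F5.

D4F5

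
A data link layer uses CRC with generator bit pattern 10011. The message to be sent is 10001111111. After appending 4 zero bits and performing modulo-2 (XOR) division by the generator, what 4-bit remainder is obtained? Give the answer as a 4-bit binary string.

Append 4 zeros: 100011111110000. Divide by 10011 (XOR where the leading bit is 1):
  pos 0: 10001 XOR 10011 = 00010
  pos 3: 10111 XOR 10011 = 00100
  pos 5: 10011 XOR 10011 = 00000
  pos 10: 10000 XOR 10011 = 00011
Remainder (last 4 bits) = 0011. This is the CRC / FCS.

0011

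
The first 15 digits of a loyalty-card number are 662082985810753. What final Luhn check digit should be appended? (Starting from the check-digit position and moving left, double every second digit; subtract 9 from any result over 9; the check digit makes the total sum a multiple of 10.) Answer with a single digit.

4

Partial digits right→left: 3 5 7 0 1 8 5 8 9 2 8 0 2 6 6
Double every second digit counting from the check-digit position (so the 1st, 3rd, 5th, ... of the partial from the right).
  doubled (with −9 where >9): 6 5 2 1 9 7 4 3 → sum 37
  kept as-is: 5 0 8 8 2 0 6 → sum 29
Total = 37 + 29 = 66.
Check digit = (10 − (66 mod 10)) mod 10 = 4.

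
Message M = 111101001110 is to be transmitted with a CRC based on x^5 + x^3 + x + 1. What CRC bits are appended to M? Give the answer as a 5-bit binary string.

Append 5 zeros: 11110100111000000. Divide by 101011 (XOR where the leading bit is 1):
  pos 0: 111101 XOR 101011 = 010110
  pos 1: 101100 XOR 101011 = 000111
  pos 4: 111011 XOR 101011 = 010000
  pos 5: 100001 XOR 101011 = 001010
  pos 7: 101000 XOR 101011 = 000011
  pos 11: 110000 XOR 101011 = 011011
Remainder (last 5 bits) = 11011. This is the CRC / FCS.

11011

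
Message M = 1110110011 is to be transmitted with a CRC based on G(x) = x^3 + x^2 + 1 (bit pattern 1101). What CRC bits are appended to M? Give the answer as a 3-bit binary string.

Append 3 zeros: 1110110011000. Divide by 1101 (XOR where the leading bit is 1):
  pos 0: 1110 XOR 1101 = 0011
  pos 2: 1111 XOR 1101 = 0010
  pos 4: 1000 XOR 1101 = 0101
  pos 5: 1011 XOR 1101 = 0110
  pos 6: 1101 XOR 1101 = 0000
Remainder (last 3 bits) = 000. This is the CRC / FCS.

000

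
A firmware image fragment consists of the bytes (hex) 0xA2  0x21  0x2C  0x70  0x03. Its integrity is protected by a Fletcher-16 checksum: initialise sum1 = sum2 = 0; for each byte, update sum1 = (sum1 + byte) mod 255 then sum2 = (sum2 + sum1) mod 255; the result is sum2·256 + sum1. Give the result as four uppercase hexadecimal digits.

1A63

Running sums (mod 255):
  after byte 0 (0xA2): sum1=162, sum2=162
  after byte 1 (0x21): sum1=195, sum2=102
  after byte 2 (0x2C): sum1=239, sum2=86
  after byte 3 (0x70): sum1=96, sum2=182
  after byte 4 (0x03): sum1=99, sum2=26
Checksum = sum2·256 + sum1 = 26·256 + 99 = 6755 = 0x1A63.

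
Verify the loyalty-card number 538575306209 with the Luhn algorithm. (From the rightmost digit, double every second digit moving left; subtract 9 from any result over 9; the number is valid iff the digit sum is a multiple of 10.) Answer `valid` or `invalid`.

From the right, keep odd positions and double even positions (subtract 9 from any doubled value over 9):
  doubled (positions 2,4,...): 0 3 6 5 7 1 → sum 22
  kept (positions 1,3,...): 9 2 0 5 5 3 → sum 24
Total = 46.
46 mod 10 = 6, so the number is invalid.

invalid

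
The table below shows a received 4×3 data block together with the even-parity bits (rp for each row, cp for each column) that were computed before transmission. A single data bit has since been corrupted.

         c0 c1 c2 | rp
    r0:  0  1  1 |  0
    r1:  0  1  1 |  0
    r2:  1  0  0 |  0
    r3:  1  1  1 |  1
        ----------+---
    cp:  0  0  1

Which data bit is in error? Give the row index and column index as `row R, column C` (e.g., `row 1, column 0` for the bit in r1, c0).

row 2, column 1

Recompute each row's even parity and compare to rp:
  r0: data parity 0, sent rp 0 → ok
  r1: data parity 0, sent rp 0 → ok
  r2: data parity 1, sent rp 0 → mismatch
  r3: data parity 1, sent rp 1 → ok
Recompute each column's even parity and compare to cp:
  c0: data parity 0, sent cp 0 → ok
  c1: data parity 1, sent cp 0 → mismatch
  c2: data parity 1, sent cp 1 → ok
Exactly one row (r2) and one column (c1) fail → the flipped bit is at their intersection.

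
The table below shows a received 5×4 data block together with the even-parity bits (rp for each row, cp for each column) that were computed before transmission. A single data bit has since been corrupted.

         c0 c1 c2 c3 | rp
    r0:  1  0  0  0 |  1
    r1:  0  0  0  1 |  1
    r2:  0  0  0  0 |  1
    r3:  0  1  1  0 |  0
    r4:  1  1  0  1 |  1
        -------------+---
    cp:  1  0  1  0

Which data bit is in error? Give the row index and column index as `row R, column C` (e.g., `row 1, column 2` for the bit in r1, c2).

Recompute each row's even parity and compare to rp:
  r0: data parity 1, sent rp 1 → ok
  r1: data parity 1, sent rp 1 → ok
  r2: data parity 0, sent rp 1 → mismatch
  r3: data parity 0, sent rp 0 → ok
  r4: data parity 1, sent rp 1 → ok
Recompute each column's even parity and compare to cp:
  c0: data parity 0, sent cp 1 → mismatch
  c1: data parity 0, sent cp 0 → ok
  c2: data parity 1, sent cp 1 → ok
  c3: data parity 0, sent cp 0 → ok
Exactly one row (r2) and one column (c0) fail → the flipped bit is at their intersection.

row 2, column 0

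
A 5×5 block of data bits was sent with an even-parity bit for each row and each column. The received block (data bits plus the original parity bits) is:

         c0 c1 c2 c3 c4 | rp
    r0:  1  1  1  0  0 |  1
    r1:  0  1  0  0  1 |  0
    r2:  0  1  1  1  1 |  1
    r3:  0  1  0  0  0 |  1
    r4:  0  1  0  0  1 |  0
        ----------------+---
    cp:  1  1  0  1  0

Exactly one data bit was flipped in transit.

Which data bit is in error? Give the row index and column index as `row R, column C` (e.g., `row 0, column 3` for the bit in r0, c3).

row 2, column 4

Recompute each row's even parity and compare to rp:
  r0: data parity 1, sent rp 1 → ok
  r1: data parity 0, sent rp 0 → ok
  r2: data parity 0, sent rp 1 → mismatch
  r3: data parity 1, sent rp 1 → ok
  r4: data parity 0, sent rp 0 → ok
Recompute each column's even parity and compare to cp:
  c0: data parity 1, sent cp 1 → ok
  c1: data parity 1, sent cp 1 → ok
  c2: data parity 0, sent cp 0 → ok
  c3: data parity 1, sent cp 1 → ok
  c4: data parity 1, sent cp 0 → mismatch
Exactly one row (r2) and one column (c4) fail → the flipped bit is at their intersection.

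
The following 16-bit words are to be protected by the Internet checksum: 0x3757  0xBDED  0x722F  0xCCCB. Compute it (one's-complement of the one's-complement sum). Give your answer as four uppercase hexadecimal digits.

One's-complement addition (fold any carry out of bit 15 back into bit 0):
  0x3757 + 0xBDED = 0x0F544
  0xF544 + 0x722F = 0x16773 → wrap carry → 0x6774
  0x6774 + 0xCCCB = 0x1343F → wrap carry → 0x3440
One's-complement sum = 0x3440.
Checksum = ~0x3440 & 0xFFFF = 0xCBBF.

CBBF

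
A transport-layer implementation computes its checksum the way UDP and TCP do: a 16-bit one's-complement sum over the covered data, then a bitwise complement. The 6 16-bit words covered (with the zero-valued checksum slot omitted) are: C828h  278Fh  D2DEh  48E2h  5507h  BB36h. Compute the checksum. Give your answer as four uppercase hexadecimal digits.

E448

One's-complement addition (fold any carry out of bit 15 back into bit 0):
  0xC828 + 0x278F = 0x0EFB7
  0xEFB7 + 0xD2DE = 0x1C295 → wrap carry → 0xC296
  0xC296 + 0x48E2 = 0x10B78 → wrap carry → 0x0B79
  0x0B79 + 0x5507 = 0x06080
  0x6080 + 0xBB36 = 0x11BB6 → wrap carry → 0x1BB7
One's-complement sum = 0x1BB7.
Checksum = ~0x1BB7 & 0xFFFF = 0xE448.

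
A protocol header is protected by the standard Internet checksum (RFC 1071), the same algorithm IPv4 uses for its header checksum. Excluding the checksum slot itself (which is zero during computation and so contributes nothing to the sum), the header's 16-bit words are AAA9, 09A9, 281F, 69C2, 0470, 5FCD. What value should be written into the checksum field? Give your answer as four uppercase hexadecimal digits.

One's-complement addition (fold any carry out of bit 15 back into bit 0):
  0xAAA9 + 0x09A9 = 0x0B452
  0xB452 + 0x281F = 0x0DC71
  0xDC71 + 0x69C2 = 0x14633 → wrap carry → 0x4634
  0x4634 + 0x0470 = 0x04AA4
  0x4AA4 + 0x5FCD = 0x0AA71
One's-complement sum = 0xAA71.
Checksum = ~0xAA71 & 0xFFFF = 0x558E.

558E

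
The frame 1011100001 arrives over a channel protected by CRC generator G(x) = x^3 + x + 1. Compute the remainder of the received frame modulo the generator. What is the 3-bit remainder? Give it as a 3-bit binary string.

Modulo-2 division of 1011100001 by 1011:
  pos 0: 1011 XOR 1011 = 0000
  pos 4: 1000 XOR 1011 = 0011
  pos 6: 1101 XOR 1011 = 0110
Remainder = 110 (nonzero — an error is detected).

110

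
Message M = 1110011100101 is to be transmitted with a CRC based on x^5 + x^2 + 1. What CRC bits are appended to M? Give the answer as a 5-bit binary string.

11110

Append 5 zeros: 111001110010100000. Divide by 100101 (XOR where the leading bit is 1):
  pos 0: 111001 XOR 100101 = 011100
  pos 1: 111001 XOR 100101 = 011100
  pos 2: 111001 XOR 100101 = 011100
  pos 3: 111000 XOR 100101 = 011101
  pos 4: 111010 XOR 100101 = 011111
  pos 5: 111111 XOR 100101 = 011010
  pos 6: 110100 XOR 100101 = 010001
  pos 7: 100011 XOR 100101 = 000110
  pos 10: 110000 XOR 100101 = 010101
  pos 11: 101010 XOR 100101 = 001111
Remainder (last 5 bits) = 11110. This is the CRC / FCS.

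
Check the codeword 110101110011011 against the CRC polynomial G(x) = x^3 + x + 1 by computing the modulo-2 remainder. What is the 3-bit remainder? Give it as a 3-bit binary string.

Modulo-2 division of 110101110011011 by 1011:
  pos 0: 1101 XOR 1011 = 0110
  pos 1: 1100 XOR 1011 = 0111
  pos 2: 1111 XOR 1011 = 0100
  pos 3: 1001 XOR 1011 = 0010
  pos 5: 1010 XOR 1011 = 0001
  pos 8: 1011 XOR 1011 = 0000
Remainder = 011 (nonzero — an error is detected).

011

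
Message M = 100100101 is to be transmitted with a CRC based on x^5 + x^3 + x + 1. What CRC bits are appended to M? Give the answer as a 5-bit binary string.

Append 5 zeros: 10010010100000. Divide by 101011 (XOR where the leading bit is 1):
  pos 0: 100100 XOR 101011 = 001111
  pos 2: 111110 XOR 101011 = 010101
  pos 3: 101011 XOR 101011 = 000000
Remainder (last 5 bits) = 00000. This is the CRC / FCS.

00000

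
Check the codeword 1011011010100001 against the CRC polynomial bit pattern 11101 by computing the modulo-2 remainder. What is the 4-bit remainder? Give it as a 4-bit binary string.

0000

Modulo-2 division of 1011011010100001 by 11101:
  pos 0: 10110 XOR 11101 = 01011
  pos 1: 10111 XOR 11101 = 01010
  pos 2: 10101 XOR 11101 = 01000
  pos 3: 10000 XOR 11101 = 01101
  pos 4: 11011 XOR 11101 = 00110
  pos 6: 11001 XOR 11101 = 00100
  pos 8: 10000 XOR 11101 = 01101
  pos 9: 11010 XOR 11101 = 00111
  pos 11: 11101 XOR 11101 = 00000
Remainder = 0000 (zero — the frame passes the CRC check).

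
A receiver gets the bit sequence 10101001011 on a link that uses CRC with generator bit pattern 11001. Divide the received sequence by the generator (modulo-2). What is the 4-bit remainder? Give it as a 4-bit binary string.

Modulo-2 division of 10101001011 by 11001:
  pos 0: 10101 XOR 11001 = 01100
  pos 1: 11000 XOR 11001 = 00001
  pos 5: 10101 XOR 11001 = 01100
  pos 6: 11001 XOR 11001 = 00000
Remainder = 0000 (zero — the frame passes the CRC check).

0000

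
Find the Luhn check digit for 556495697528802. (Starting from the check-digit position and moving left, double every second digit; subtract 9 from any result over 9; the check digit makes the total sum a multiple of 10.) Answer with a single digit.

8

Partial digits right→left: 2 0 8 8 2 5 7 9 6 5 9 4 6 5 5
Double every second digit counting from the check-digit position (so the 1st, 3rd, 5th, ... of the partial from the right).
  doubled (with −9 where >9): 4 7 4 5 3 9 3 1 → sum 36
  kept as-is: 0 8 5 9 5 4 5 → sum 36
Total = 36 + 36 = 72.
Check digit = (10 − (72 mod 10)) mod 10 = 8.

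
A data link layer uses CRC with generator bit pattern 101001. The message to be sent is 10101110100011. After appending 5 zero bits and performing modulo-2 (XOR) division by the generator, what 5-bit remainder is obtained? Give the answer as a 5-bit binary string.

Append 5 zeros: 1010111010001100000. Divide by 101001 (XOR where the leading bit is 1):
  pos 0: 101011 XOR 101001 = 000010
  pos 4: 101010 XOR 101001 = 000011
  pos 8: 110011 XOR 101001 = 011010
  pos 9: 110100 XOR 101001 = 011101
  pos 10: 111010 XOR 101001 = 010011
  pos 11: 100110 XOR 101001 = 001111
  pos 13: 111100 XOR 101001 = 010101
Remainder (last 5 bits) = 10101. This is the CRC / FCS.

10101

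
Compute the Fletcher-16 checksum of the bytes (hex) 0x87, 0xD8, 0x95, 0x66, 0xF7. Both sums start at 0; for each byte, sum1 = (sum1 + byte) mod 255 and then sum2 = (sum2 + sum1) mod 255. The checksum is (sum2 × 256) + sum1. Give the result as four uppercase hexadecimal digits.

8E54

Running sums (mod 255):
  after byte 0 (0x87): sum1=135, sum2=135
  after byte 1 (0xD8): sum1=96, sum2=231
  after byte 2 (0x95): sum1=245, sum2=221
  after byte 3 (0x66): sum1=92, sum2=58
  after byte 4 (0xF7): sum1=84, sum2=142
Checksum = sum2·256 + sum1 = 142·256 + 84 = 36436 = 0x8E54.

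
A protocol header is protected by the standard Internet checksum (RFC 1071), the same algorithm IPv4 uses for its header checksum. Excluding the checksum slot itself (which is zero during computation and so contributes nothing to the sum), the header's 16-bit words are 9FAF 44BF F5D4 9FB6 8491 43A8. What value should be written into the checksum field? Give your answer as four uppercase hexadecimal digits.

One's-complement addition (fold any carry out of bit 15 back into bit 0):
  0x9FAF + 0x44BF = 0x0E46E
  0xE46E + 0xF5D4 = 0x1DA42 → wrap carry → 0xDA43
  0xDA43 + 0x9FB6 = 0x179F9 → wrap carry → 0x79FA
  0x79FA + 0x8491 = 0x0FE8B
  0xFE8B + 0x43A8 = 0x14233 → wrap carry → 0x4234
One's-complement sum = 0x4234.
Checksum = ~0x4234 & 0xFFFF = 0xBDCB.

BDCB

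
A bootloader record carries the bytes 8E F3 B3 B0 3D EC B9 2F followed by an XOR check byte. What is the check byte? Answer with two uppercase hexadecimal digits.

39

XOR the bytes together:
  start with 0x8E
  0x8E ⊕ 0xF3 = 0x7D
  0x7D ⊕ 0xB3 = 0xCE
  0xCE ⊕ 0xB0 = 0x7E
  0x7E ⊕ 0x3D = 0x43
  0x43 ⊕ 0xEC = 0xAF
  0xAF ⊕ 0xB9 = 0x16
  0x16 ⊕ 0x2F = 0x39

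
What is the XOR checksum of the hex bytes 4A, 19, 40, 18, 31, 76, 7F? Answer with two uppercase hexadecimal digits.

XOR the bytes together:
  start with 0x4A
  0x4A ⊕ 0x19 = 0x53
  0x53 ⊕ 0x40 = 0x13
  0x13 ⊕ 0x18 = 0x0B
  0x0B ⊕ 0x31 = 0x3A
  0x3A ⊕ 0x76 = 0x4C
  0x4C ⊕ 0x7F = 0x33

33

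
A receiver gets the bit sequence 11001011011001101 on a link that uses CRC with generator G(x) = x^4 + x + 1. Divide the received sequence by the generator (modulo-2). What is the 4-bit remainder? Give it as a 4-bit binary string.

Modulo-2 division of 11001011011001101 by 10011:
  pos 0: 11001 XOR 10011 = 01010
  pos 1: 10100 XOR 10011 = 00111
  pos 3: 11111 XOR 10011 = 01100
  pos 4: 11000 XOR 10011 = 01011
  pos 5: 10111 XOR 10011 = 00100
  pos 7: 10010 XOR 10011 = 00001
  pos 11: 10110 XOR 10011 = 00101
Remainder = 1011 (nonzero — an error is detected).

1011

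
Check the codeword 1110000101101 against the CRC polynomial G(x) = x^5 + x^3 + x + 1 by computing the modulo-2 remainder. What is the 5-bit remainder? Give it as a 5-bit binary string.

00010

Modulo-2 division of 1110000101101 by 101011:
  pos 0: 111000 XOR 101011 = 010011
  pos 1: 100110 XOR 101011 = 001101
  pos 3: 110110 XOR 101011 = 011101
  pos 4: 111011 XOR 101011 = 010000
  pos 5: 100001 XOR 101011 = 001010
  pos 7: 101001 XOR 101011 = 000010
Remainder = 00010 (nonzero — an error is detected).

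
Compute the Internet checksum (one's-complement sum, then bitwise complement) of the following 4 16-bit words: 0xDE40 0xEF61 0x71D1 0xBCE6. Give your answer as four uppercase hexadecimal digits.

One's-complement addition (fold any carry out of bit 15 back into bit 0):
  0xDE40 + 0xEF61 = 0x1CDA1 → wrap carry → 0xCDA2
  0xCDA2 + 0x71D1 = 0x13F73 → wrap carry → 0x3F74
  0x3F74 + 0xBCE6 = 0x0FC5A
One's-complement sum = 0xFC5A.
Checksum = ~0xFC5A & 0xFFFF = 0x03A5.

03A5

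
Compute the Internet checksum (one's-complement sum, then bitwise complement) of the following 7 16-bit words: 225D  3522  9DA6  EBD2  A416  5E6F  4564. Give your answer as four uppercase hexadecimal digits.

One's-complement addition (fold any carry out of bit 15 back into bit 0):
  0x225D + 0x3522 = 0x0577F
  0x577F + 0x9DA6 = 0x0F525
  0xF525 + 0xEBD2 = 0x1E0F7 → wrap carry → 0xE0F8
  0xE0F8 + 0xA416 = 0x1850E → wrap carry → 0x850F
  0x850F + 0x5E6F = 0x0E37E
  0xE37E + 0x4564 = 0x128E2 → wrap carry → 0x28E3
One's-complement sum = 0x28E3.
Checksum = ~0x28E3 & 0xFFFF = 0xD71C.

D71C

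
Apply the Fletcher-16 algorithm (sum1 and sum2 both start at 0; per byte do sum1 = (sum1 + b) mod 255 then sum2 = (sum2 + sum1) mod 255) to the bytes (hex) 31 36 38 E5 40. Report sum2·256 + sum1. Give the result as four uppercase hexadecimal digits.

83C5

Running sums (mod 255):
  after byte 0 (31): sum1=49, sum2=49
  after byte 1 (36): sum1=103, sum2=152
  after byte 2 (38): sum1=159, sum2=56
  after byte 3 (E5): sum1=133, sum2=189
  after byte 4 (40): sum1=197, sum2=131
Checksum = sum2·256 + sum1 = 131·256 + 197 = 33733 = 0x83C5.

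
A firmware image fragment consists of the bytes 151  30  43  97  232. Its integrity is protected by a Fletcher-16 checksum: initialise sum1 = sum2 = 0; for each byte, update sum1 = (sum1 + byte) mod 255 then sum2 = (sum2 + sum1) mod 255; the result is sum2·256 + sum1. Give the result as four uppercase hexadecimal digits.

Running sums (mod 255):
  after byte 0 (151): sum1=151, sum2=151
  after byte 1 (30): sum1=181, sum2=77
  after byte 2 (43): sum1=224, sum2=46
  after byte 3 (97): sum1=66, sum2=112
  after byte 4 (232): sum1=43, sum2=155
Checksum = sum2·256 + sum1 = 155·256 + 43 = 39723 = 0x9B2B.

9B2B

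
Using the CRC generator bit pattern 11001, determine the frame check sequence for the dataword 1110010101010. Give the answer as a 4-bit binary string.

1011

Append 4 zeros: 11100101010100000. Divide by 11001 (XOR where the leading bit is 1):
  pos 0: 11100 XOR 11001 = 00101
  pos 2: 10110 XOR 11001 = 01111
  pos 3: 11111 XOR 11001 = 00110
  pos 5: 11001 XOR 11001 = 00000
  pos 11: 10000 XOR 11001 = 01001
  pos 12: 10010 XOR 11001 = 01011
Remainder (last 4 bits) = 1011. This is the CRC / FCS.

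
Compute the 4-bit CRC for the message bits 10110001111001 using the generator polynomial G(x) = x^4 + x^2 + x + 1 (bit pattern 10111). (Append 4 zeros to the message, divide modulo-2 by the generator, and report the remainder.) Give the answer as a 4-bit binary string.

Append 4 zeros: 101100011110010000. Divide by 10111 (XOR where the leading bit is 1):
  pos 0: 10110 XOR 10111 = 00001
  pos 4: 10011 XOR 10111 = 00100
  pos 6: 10011 XOR 10111 = 00100
  pos 8: 10000 XOR 10111 = 00111
  pos 10: 11110 XOR 10111 = 01001
  pos 11: 10010 XOR 10111 = 00101
  pos 13: 10100 XOR 10111 = 00011
Remainder (last 4 bits) = 0011. This is the CRC / FCS.

0011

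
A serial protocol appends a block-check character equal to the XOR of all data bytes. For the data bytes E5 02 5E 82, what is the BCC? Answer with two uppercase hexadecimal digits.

3B

XOR the bytes together:
  start with 0xE5
  0xE5 ⊕ 0x02 = 0xE7
  0xE7 ⊕ 0x5E = 0xB9
  0xB9 ⊕ 0x82 = 0x3B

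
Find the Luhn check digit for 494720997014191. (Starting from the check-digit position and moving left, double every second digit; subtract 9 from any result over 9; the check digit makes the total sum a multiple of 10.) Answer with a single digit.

2

Partial digits right→left: 1 9 1 4 1 0 7 9 9 0 2 7 4 9 4
Double every second digit counting from the check-digit position (so the 1st, 3rd, 5th, ... of the partial from the right).
  doubled (with −9 where >9): 2 2 2 5 9 4 8 8 → sum 40
  kept as-is: 9 4 0 9 0 7 9 → sum 38
Total = 40 + 38 = 78.
Check digit = (10 − (78 mod 10)) mod 10 = 2.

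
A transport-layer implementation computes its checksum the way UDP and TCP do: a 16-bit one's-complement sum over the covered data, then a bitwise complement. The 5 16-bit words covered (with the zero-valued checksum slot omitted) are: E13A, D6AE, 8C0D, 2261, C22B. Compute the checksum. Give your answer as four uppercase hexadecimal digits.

One's-complement addition (fold any carry out of bit 15 back into bit 0):
  0xE13A + 0xD6AE = 0x1B7E8 → wrap carry → 0xB7E9
  0xB7E9 + 0x8C0D = 0x143F6 → wrap carry → 0x43F7
  0x43F7 + 0x2261 = 0x06658
  0x6658 + 0xC22B = 0x12883 → wrap carry → 0x2884
One's-complement sum = 0x2884.
Checksum = ~0x2884 & 0xFFFF = 0xD77B.

D77B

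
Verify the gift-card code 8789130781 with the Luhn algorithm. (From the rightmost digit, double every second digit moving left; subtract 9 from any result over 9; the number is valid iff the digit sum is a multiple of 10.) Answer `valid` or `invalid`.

From the right, keep odd positions and double even positions (subtract 9 from any doubled value over 9):
  doubled (positions 2,4,...): 7 0 2 7 7 → sum 23
  kept (positions 1,3,...): 1 7 3 9 7 → sum 27
Total = 50.
50 mod 10 = 0, so the number is valid.

valid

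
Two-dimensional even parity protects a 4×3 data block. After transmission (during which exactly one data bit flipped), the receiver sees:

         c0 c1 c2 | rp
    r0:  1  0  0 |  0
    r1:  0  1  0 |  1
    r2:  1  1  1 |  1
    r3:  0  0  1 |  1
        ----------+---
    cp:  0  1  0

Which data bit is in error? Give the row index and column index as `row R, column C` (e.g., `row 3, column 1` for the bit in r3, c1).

row 0, column 1

Recompute each row's even parity and compare to rp:
  r0: data parity 1, sent rp 0 → mismatch
  r1: data parity 1, sent rp 1 → ok
  r2: data parity 1, sent rp 1 → ok
  r3: data parity 1, sent rp 1 → ok
Recompute each column's even parity and compare to cp:
  c0: data parity 0, sent cp 0 → ok
  c1: data parity 0, sent cp 1 → mismatch
  c2: data parity 0, sent cp 0 → ok
Exactly one row (r0) and one column (c1) fail → the flipped bit is at their intersection.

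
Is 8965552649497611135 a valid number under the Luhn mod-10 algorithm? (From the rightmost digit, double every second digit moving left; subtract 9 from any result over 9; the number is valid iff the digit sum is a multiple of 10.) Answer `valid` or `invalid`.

From the right, keep odd positions and double even positions (subtract 9 from any doubled value over 9):
  doubled (positions 2,4,...): 6 2 3 9 9 3 1 1 9 → sum 43
  kept (positions 1,3,...): 5 1 1 7 4 4 2 5 6 8 → sum 43
Total = 86.
86 mod 10 = 6, so the number is invalid.

invalid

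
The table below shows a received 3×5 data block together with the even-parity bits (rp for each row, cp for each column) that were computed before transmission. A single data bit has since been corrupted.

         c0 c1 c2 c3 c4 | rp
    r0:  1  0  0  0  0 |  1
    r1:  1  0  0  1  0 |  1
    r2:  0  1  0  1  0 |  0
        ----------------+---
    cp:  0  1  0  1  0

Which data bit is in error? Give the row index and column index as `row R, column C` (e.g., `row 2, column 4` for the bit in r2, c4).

row 1, column 3

Recompute each row's even parity and compare to rp:
  r0: data parity 1, sent rp 1 → ok
  r1: data parity 0, sent rp 1 → mismatch
  r2: data parity 0, sent rp 0 → ok
Recompute each column's even parity and compare to cp:
  c0: data parity 0, sent cp 0 → ok
  c1: data parity 1, sent cp 1 → ok
  c2: data parity 0, sent cp 0 → ok
  c3: data parity 0, sent cp 1 → mismatch
  c4: data parity 0, sent cp 0 → ok
Exactly one row (r1) and one column (c3) fail → the flipped bit is at their intersection.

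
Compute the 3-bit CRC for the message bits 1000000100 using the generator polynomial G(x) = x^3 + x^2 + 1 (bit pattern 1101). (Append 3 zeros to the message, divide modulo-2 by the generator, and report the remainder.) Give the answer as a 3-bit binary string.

Append 3 zeros: 1000000100000. Divide by 1101 (XOR where the leading bit is 1):
  pos 0: 1000 XOR 1101 = 0101
  pos 1: 1010 XOR 1101 = 0111
  pos 2: 1110 XOR 1101 = 0011
  pos 4: 1101 XOR 1101 = 0000
Remainder (last 3 bits) = 000. This is the CRC / FCS.

000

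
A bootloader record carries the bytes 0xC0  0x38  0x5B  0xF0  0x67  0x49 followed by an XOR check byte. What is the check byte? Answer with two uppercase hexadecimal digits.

XOR the bytes together:
  start with 0xC0
  0xC0 ⊕ 0x38 = 0xF8
  0xF8 ⊕ 0x5B = 0xA3
  0xA3 ⊕ 0xF0 = 0x53
  0x53 ⊕ 0x67 = 0x34
  0x34 ⊕ 0x49 = 0x7D

7D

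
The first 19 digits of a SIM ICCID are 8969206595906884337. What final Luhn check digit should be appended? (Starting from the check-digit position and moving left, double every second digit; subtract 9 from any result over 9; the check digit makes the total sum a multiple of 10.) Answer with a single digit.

Partial digits right→left: 7 3 3 4 8 8 6 0 9 5 9 5 6 0 2 9 6 9 8
Double every second digit counting from the check-digit position (so the 1st, 3rd, 5th, ... of the partial from the right).
  doubled (with −9 where >9): 5 6 7 3 9 9 3 4 3 7 → sum 56
  kept as-is: 3 4 8 0 5 5 0 9 9 → sum 43
Total = 56 + 43 = 99.
Check digit = (10 − (99 mod 10)) mod 10 = 1.

1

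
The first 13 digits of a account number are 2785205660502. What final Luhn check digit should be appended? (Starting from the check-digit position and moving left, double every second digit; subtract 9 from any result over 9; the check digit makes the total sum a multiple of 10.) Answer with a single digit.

Partial digits right→left: 2 0 5 0 6 6 5 0 2 5 8 7 2
Double every second digit counting from the check-digit position (so the 1st, 3rd, 5th, ... of the partial from the right).
  doubled (with −9 where >9): 4 1 3 1 4 7 4 → sum 24
  kept as-is: 0 0 6 0 5 7 → sum 18
Total = 24 + 18 = 42.
Check digit = (10 − (42 mod 10)) mod 10 = 8.

8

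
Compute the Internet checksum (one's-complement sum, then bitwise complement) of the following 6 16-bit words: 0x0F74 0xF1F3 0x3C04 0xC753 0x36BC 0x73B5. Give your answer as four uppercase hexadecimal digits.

50CE

One's-complement addition (fold any carry out of bit 15 back into bit 0):
  0x0F74 + 0xF1F3 = 0x10167 → wrap carry → 0x0168
  0x0168 + 0x3C04 = 0x03D6C
  0x3D6C + 0xC753 = 0x104BF → wrap carry → 0x04C0
  0x04C0 + 0x36BC = 0x03B7C
  0x3B7C + 0x73B5 = 0x0AF31
One's-complement sum = 0xAF31.
Checksum = ~0xAF31 & 0xFFFF = 0x50CE.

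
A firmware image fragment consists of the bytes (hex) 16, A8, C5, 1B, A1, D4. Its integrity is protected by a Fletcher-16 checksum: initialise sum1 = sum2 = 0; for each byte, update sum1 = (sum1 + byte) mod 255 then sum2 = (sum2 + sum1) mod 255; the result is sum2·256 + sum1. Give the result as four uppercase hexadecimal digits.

5016

Running sums (mod 255):
  after byte 0 (16): sum1=22, sum2=22
  after byte 1 (A8): sum1=190, sum2=212
  after byte 2 (C5): sum1=132, sum2=89
  after byte 3 (1B): sum1=159, sum2=248
  after byte 4 (A1): sum1=65, sum2=58
  after byte 5 (D4): sum1=22, sum2=80
Checksum = sum2·256 + sum1 = 80·256 + 22 = 20502 = 0x5016.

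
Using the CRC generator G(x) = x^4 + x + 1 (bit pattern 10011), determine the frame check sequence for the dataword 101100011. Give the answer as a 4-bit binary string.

Append 4 zeros: 1011000110000. Divide by 10011 (XOR where the leading bit is 1):
  pos 0: 10110 XOR 10011 = 00101
  pos 2: 10100 XOR 10011 = 00111
  pos 4: 11111 XOR 10011 = 01100
  pos 5: 11000 XOR 10011 = 01011
  pos 6: 10110 XOR 10011 = 00101
  pos 8: 10100 XOR 10011 = 00111
Remainder (last 4 bits) = 0111. This is the CRC / FCS.

0111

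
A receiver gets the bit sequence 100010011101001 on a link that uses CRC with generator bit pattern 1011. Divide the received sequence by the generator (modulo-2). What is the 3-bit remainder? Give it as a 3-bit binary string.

Modulo-2 division of 100010011101001 by 1011:
  pos 0: 1000 XOR 1011 = 0011
  pos 2: 1110 XOR 1011 = 0101
  pos 3: 1010 XOR 1011 = 0001
  pos 6: 1111 XOR 1011 = 0100
  pos 7: 1000 XOR 1011 = 0011
  pos 9: 1110 XOR 1011 = 0101
  pos 10: 1010 XOR 1011 = 0001
Remainder = 011 (nonzero — an error is detected).

011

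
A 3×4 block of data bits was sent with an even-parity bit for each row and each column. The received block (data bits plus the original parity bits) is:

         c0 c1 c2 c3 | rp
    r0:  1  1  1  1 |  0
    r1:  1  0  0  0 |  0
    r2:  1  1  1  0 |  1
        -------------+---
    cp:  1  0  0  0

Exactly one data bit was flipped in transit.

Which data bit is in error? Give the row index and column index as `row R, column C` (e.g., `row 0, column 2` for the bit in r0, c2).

Recompute each row's even parity and compare to rp:
  r0: data parity 0, sent rp 0 → ok
  r1: data parity 1, sent rp 0 → mismatch
  r2: data parity 1, sent rp 1 → ok
Recompute each column's even parity and compare to cp:
  c0: data parity 1, sent cp 1 → ok
  c1: data parity 0, sent cp 0 → ok
  c2: data parity 0, sent cp 0 → ok
  c3: data parity 1, sent cp 0 → mismatch
Exactly one row (r1) and one column (c3) fail → the flipped bit is at their intersection.

row 1, column 3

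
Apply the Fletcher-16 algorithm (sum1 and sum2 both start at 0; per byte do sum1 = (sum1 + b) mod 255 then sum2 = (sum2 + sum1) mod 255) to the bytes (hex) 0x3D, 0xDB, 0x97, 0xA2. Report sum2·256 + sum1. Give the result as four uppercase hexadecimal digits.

5A53

Running sums (mod 255):
  after byte 0 (0x3D): sum1=61, sum2=61
  after byte 1 (0xDB): sum1=25, sum2=86
  after byte 2 (0x97): sum1=176, sum2=7
  after byte 3 (0xA2): sum1=83, sum2=90
Checksum = sum2·256 + sum1 = 90·256 + 83 = 23123 = 0x5A53.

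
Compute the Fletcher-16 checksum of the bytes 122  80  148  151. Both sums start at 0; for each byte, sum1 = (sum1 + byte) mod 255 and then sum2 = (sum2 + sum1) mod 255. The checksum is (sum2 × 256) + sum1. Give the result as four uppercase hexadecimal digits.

Running sums (mod 255):
  after byte 0 (122): sum1=122, sum2=122
  after byte 1 (80): sum1=202, sum2=69
  after byte 2 (148): sum1=95, sum2=164
  after byte 3 (151): sum1=246, sum2=155
Checksum = sum2·256 + sum1 = 155·256 + 246 = 39926 = 0x9BF6.

9BF6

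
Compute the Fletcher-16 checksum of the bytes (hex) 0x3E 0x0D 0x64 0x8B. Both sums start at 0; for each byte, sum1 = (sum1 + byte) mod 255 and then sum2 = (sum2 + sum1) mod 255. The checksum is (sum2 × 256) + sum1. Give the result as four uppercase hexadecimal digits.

743B

Running sums (mod 255):
  after byte 0 (0x3E): sum1=62, sum2=62
  after byte 1 (0x0D): sum1=75, sum2=137
  after byte 2 (0x64): sum1=175, sum2=57
  after byte 3 (0x8B): sum1=59, sum2=116
Checksum = sum2·256 + sum1 = 116·256 + 59 = 29755 = 0x743B.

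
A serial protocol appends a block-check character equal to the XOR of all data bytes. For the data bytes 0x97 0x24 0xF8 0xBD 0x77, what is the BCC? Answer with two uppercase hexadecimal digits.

XOR the bytes together:
  start with 0x97
  0x97 ⊕ 0x24 = 0xB3
  0xB3 ⊕ 0xF8 = 0x4B
  0x4B ⊕ 0xBD = 0xF6
  0xF6 ⊕ 0x77 = 0x81

81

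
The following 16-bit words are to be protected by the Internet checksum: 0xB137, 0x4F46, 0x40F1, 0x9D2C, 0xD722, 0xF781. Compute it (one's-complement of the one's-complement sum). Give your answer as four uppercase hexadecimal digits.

One's-complement addition (fold any carry out of bit 15 back into bit 0):
  0xB137 + 0x4F46 = 0x1007D → wrap carry → 0x007E
  0x007E + 0x40F1 = 0x0416F
  0x416F + 0x9D2C = 0x0DE9B
  0xDE9B + 0xD722 = 0x1B5BD → wrap carry → 0xB5BE
  0xB5BE + 0xF781 = 0x1AD3F → wrap carry → 0xAD40
One's-complement sum = 0xAD40.
Checksum = ~0xAD40 & 0xFFFF = 0x52BF.

52BF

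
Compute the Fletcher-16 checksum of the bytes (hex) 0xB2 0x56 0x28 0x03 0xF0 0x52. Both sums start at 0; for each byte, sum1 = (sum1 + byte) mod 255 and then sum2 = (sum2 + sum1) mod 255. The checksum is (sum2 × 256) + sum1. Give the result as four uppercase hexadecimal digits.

Running sums (mod 255):
  after byte 0 (0xB2): sum1=178, sum2=178
  after byte 1 (0x56): sum1=9, sum2=187
  after byte 2 (0x28): sum1=49, sum2=236
  after byte 3 (0x03): sum1=52, sum2=33
  after byte 4 (0xF0): sum1=37, sum2=70
  after byte 5 (0x52): sum1=119, sum2=189
Checksum = sum2·256 + sum1 = 189·256 + 119 = 48503 = 0xBD77.

BD77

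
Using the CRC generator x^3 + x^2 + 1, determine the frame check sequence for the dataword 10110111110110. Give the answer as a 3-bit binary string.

010

Append 3 zeros: 10110111110110000. Divide by 1101 (XOR where the leading bit is 1):
  pos 0: 1011 XOR 1101 = 0110
  pos 1: 1100 XOR 1101 = 0001
  pos 4: 1111 XOR 1101 = 0010
  pos 6: 1011 XOR 1101 = 0110
  pos 7: 1100 XOR 1101 = 0001
  pos 10: 1110 XOR 1101 = 0011
  pos 12: 1100 XOR 1101 = 0001
Remainder (last 3 bits) = 010. This is the CRC / FCS.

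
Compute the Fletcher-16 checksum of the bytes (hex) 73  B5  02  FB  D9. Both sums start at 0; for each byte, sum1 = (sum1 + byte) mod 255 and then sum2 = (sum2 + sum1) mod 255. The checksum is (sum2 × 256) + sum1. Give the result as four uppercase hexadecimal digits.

Running sums (mod 255):
  after byte 0 (73): sum1=115, sum2=115
  after byte 1 (B5): sum1=41, sum2=156
  after byte 2 (02): sum1=43, sum2=199
  after byte 3 (FB): sum1=39, sum2=238
  after byte 4 (D9): sum1=1, sum2=239
Checksum = sum2·256 + sum1 = 239·256 + 1 = 61185 = 0xEF01.

EF01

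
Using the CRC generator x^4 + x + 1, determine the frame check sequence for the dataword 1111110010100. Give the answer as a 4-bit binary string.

Append 4 zeros: 11111100101000000. Divide by 10011 (XOR where the leading bit is 1):
  pos 0: 11111 XOR 10011 = 01100
  pos 1: 11001 XOR 10011 = 01010
  pos 2: 10100 XOR 10011 = 00111
  pos 4: 11101 XOR 10011 = 01110
  pos 5: 11100 XOR 10011 = 01111
  pos 6: 11111 XOR 10011 = 01100
  pos 7: 11000 XOR 10011 = 01011
  pos 8: 10110 XOR 10011 = 00101
  pos 10: 10100 XOR 10011 = 00111
  pos 12: 11100 XOR 10011 = 01111
Remainder (last 4 bits) = 1111. This is the CRC / FCS.

1111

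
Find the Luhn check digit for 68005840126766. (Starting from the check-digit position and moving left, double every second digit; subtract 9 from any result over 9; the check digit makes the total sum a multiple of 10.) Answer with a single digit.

Partial digits right→left: 6 6 7 6 2 1 0 4 8 5 0 0 8 6
Double every second digit counting from the check-digit position (so the 1st, 3rd, 5th, ... of the partial from the right).
  doubled (with −9 where >9): 3 5 4 0 7 0 7 → sum 26
  kept as-is: 6 6 1 4 5 0 6 → sum 28
Total = 26 + 28 = 54.
Check digit = (10 − (54 mod 10)) mod 10 = 6.

6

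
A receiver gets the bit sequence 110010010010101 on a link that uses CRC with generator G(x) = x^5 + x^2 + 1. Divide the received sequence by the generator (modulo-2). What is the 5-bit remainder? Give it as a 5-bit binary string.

Modulo-2 division of 110010010010101 by 100101:
  pos 0: 110010 XOR 100101 = 010111
  pos 1: 101110 XOR 100101 = 001011
  pos 3: 101110 XOR 100101 = 001011
  pos 5: 101101 XOR 100101 = 001000
  pos 7: 100001 XOR 100101 = 000100
Remainder = 10001 (nonzero — an error is detected).

10001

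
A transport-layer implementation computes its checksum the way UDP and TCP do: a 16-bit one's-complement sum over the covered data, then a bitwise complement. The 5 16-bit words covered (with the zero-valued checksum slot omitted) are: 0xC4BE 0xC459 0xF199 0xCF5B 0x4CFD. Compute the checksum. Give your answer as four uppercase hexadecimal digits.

One's-complement addition (fold any carry out of bit 15 back into bit 0):
  0xC4BE + 0xC459 = 0x18917 → wrap carry → 0x8918
  0x8918 + 0xF199 = 0x17AB1 → wrap carry → 0x7AB2
  0x7AB2 + 0xCF5B = 0x14A0D → wrap carry → 0x4A0E
  0x4A0E + 0x4CFD = 0x0970B
One's-complement sum = 0x970B.
Checksum = ~0x970B & 0xFFFF = 0x68F4.

68F4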